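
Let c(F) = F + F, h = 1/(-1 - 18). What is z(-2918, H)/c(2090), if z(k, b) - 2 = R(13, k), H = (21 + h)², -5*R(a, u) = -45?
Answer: 1/380 ≈ 0.0026316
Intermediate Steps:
R(a, u) = 9 (R(a, u) = -⅕*(-45) = 9)
h = -1/19 (h = 1/(-19) = -1/19 ≈ -0.052632)
c(F) = 2*F
H = 158404/361 (H = (21 - 1/19)² = (398/19)² = 158404/361 ≈ 438.79)
z(k, b) = 11 (z(k, b) = 2 + 9 = 11)
z(-2918, H)/c(2090) = 11/((2*2090)) = 11/4180 = 11*(1/4180) = 1/380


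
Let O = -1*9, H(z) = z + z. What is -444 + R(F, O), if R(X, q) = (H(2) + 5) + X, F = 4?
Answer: -431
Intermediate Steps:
H(z) = 2*z
O = -9
R(X, q) = 9 + X (R(X, q) = (2*2 + 5) + X = (4 + 5) + X = 9 + X)
-444 + R(F, O) = -444 + (9 + 4) = -444 + 13 = -431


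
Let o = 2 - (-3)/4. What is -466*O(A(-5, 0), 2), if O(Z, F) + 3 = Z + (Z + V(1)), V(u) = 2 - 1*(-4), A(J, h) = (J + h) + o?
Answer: 699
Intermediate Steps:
o = 11/4 (o = 2 - (-3)/4 = 2 - 1*(-3/4) = 2 + 3/4 = 11/4 ≈ 2.7500)
A(J, h) = 11/4 + J + h (A(J, h) = (J + h) + 11/4 = 11/4 + J + h)
V(u) = 6 (V(u) = 2 + 4 = 6)
O(Z, F) = 3 + 2*Z (O(Z, F) = -3 + (Z + (Z + 6)) = -3 + (Z + (6 + Z)) = -3 + (6 + 2*Z) = 3 + 2*Z)
-466*O(A(-5, 0), 2) = -466*(3 + 2*(11/4 - 5 + 0)) = -466*(3 + 2*(-9/4)) = -466*(3 - 9/2) = -466*(-3/2) = 699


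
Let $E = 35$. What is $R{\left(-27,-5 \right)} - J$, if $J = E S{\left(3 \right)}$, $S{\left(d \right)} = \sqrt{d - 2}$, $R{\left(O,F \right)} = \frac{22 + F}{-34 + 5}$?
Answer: $- \frac{1032}{29} \approx -35.586$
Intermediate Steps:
$R{\left(O,F \right)} = - \frac{22}{29} - \frac{F}{29}$ ($R{\left(O,F \right)} = \frac{22 + F}{-29} = \left(22 + F\right) \left(- \frac{1}{29}\right) = - \frac{22}{29} - \frac{F}{29}$)
$S{\left(d \right)} = \sqrt{-2 + d}$
$J = 35$ ($J = 35 \sqrt{-2 + 3} = 35 \sqrt{1} = 35 \cdot 1 = 35$)
$R{\left(-27,-5 \right)} - J = \left(- \frac{22}{29} - - \frac{5}{29}\right) - 35 = \left(- \frac{22}{29} + \frac{5}{29}\right) - 35 = - \frac{17}{29} - 35 = - \frac{1032}{29}$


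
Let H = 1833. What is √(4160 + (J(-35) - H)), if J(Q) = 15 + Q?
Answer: √2307 ≈ 48.031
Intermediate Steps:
√(4160 + (J(-35) - H)) = √(4160 + ((15 - 35) - 1*1833)) = √(4160 + (-20 - 1833)) = √(4160 - 1853) = √2307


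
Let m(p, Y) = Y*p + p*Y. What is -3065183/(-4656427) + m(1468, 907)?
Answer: 12399844657687/4656427 ≈ 2.6630e+6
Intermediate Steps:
m(p, Y) = 2*Y*p (m(p, Y) = Y*p + Y*p = 2*Y*p)
-3065183/(-4656427) + m(1468, 907) = -3065183/(-4656427) + 2*907*1468 = -3065183*(-1/4656427) + 2662952 = 3065183/4656427 + 2662952 = 12399844657687/4656427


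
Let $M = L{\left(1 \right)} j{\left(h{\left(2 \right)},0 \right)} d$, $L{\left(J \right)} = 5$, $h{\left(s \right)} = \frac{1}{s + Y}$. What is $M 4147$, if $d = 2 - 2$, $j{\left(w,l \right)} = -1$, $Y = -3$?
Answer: $0$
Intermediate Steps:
$h{\left(s \right)} = \frac{1}{-3 + s}$ ($h{\left(s \right)} = \frac{1}{s - 3} = \frac{1}{-3 + s}$)
$d = 0$ ($d = 2 - 2 = 0$)
$M = 0$ ($M = 5 \left(-1\right) 0 = \left(-5\right) 0 = 0$)
$M 4147 = 0 \cdot 4147 = 0$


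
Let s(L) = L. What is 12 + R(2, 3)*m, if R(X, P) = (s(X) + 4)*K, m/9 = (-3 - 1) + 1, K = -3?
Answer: 498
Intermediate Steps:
m = -27 (m = 9*((-3 - 1) + 1) = 9*(-4 + 1) = 9*(-3) = -27)
R(X, P) = -12 - 3*X (R(X, P) = (X + 4)*(-3) = (4 + X)*(-3) = -12 - 3*X)
12 + R(2, 3)*m = 12 + (-12 - 3*2)*(-27) = 12 + (-12 - 6)*(-27) = 12 - 18*(-27) = 12 + 486 = 498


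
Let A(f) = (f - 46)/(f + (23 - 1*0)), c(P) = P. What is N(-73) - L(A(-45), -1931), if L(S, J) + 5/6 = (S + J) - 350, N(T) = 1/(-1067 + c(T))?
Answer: 28562309/12540 ≈ 2277.7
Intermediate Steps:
A(f) = (-46 + f)/(23 + f) (A(f) = (-46 + f)/(f + (23 + 0)) = (-46 + f)/(f + 23) = (-46 + f)/(23 + f))
N(T) = 1/(-1067 + T)
L(S, J) = -2105/6 + J + S (L(S, J) = -5/6 + ((S + J) - 350) = -5/6 + ((J + S) - 350) = -5/6 + (-350 + J + S) = -2105/6 + J + S)
N(-73) - L(A(-45), -1931) = 1/(-1067 - 73) - (-2105/6 - 1931 + (-46 - 45)/(23 - 45)) = 1/(-1140) - (-2105/6 - 1931 - 91/(-22)) = -1/1140 - (-2105/6 - 1931 - 1/22*(-91)) = -1/1140 - (-2105/6 - 1931 + 91/22) = -1/1140 - 1*(-75164/33) = -1/1140 + 75164/33 = 28562309/12540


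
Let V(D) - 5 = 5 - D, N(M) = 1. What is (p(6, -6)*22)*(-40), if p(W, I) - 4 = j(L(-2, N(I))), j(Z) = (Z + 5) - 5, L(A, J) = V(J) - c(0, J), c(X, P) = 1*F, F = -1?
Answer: -12320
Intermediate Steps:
c(X, P) = -1 (c(X, P) = 1*(-1) = -1)
V(D) = 10 - D (V(D) = 5 + (5 - D) = 10 - D)
L(A, J) = 11 - J (L(A, J) = (10 - J) - 1*(-1) = (10 - J) + 1 = 11 - J)
j(Z) = Z (j(Z) = (5 + Z) - 5 = Z)
p(W, I) = 14 (p(W, I) = 4 + (11 - 1*1) = 4 + (11 - 1) = 4 + 10 = 14)
(p(6, -6)*22)*(-40) = (14*22)*(-40) = 308*(-40) = -12320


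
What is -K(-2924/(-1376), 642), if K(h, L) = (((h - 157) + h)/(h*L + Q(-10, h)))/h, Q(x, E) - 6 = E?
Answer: 9776/186643 ≈ 0.052378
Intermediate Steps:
Q(x, E) = 6 + E
K(h, L) = (-157 + 2*h)/(h*(6 + h + L*h)) (K(h, L) = (((h - 157) + h)/(h*L + (6 + h)))/h = (((-157 + h) + h)/(L*h + (6 + h)))/h = ((-157 + 2*h)/(6 + h + L*h))/h = (-157 + 2*h)/(h*(6 + h + L*h)))
-K(-2924/(-1376), 642) = -(-157 + 2*(-2924/(-1376)))/(((-2924/(-1376)))*(6 - 2924/(-1376) + 642*(-2924/(-1376)))) = -(-157 + 2*(-2924*(-1/1376)))/(((-2924*(-1/1376)))*(6 - 2924*(-1/1376) + 642*(-2924*(-1/1376)))) = -(-157 + 2*(17/8))/(17/8*(6 + 17/8 + 642*(17/8))) = -8*(-157 + 17/4)/(17*(6 + 17/8 + 5457/4)) = -8*(-611)/(17*10979/8*4) = -8*8*(-611)/(17*10979*4) = -1*(-9776/186643) = 9776/186643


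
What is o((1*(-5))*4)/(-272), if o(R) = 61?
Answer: -61/272 ≈ -0.22426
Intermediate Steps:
o((1*(-5))*4)/(-272) = 61/(-272) = 61*(-1/272) = -61/272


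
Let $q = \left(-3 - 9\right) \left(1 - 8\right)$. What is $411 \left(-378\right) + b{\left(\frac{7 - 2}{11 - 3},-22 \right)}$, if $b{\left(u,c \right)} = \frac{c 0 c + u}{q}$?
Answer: $- \frac{104400571}{672} \approx -1.5536 \cdot 10^{5}$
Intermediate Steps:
$q = 84$ ($q = \left(-12\right) \left(-7\right) = 84$)
$b{\left(u,c \right)} = \frac{u}{84}$ ($b{\left(u,c \right)} = \frac{c 0 c + u}{84} = \left(0 c + u\right) \frac{1}{84} = \left(0 + u\right) \frac{1}{84} = u \frac{1}{84} = \frac{u}{84}$)
$411 \left(-378\right) + b{\left(\frac{7 - 2}{11 - 3},-22 \right)} = 411 \left(-378\right) + \frac{\left(7 - 2\right) \frac{1}{11 - 3}}{84} = -155358 + \frac{5 \cdot \frac{1}{8}}{84} = -155358 + \frac{1}{84} \cdot \frac{5}{8} = -155358 + \frac{5}{672} = - \frac{104400571}{672}$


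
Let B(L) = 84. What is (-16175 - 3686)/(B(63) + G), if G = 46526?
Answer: -19861/46610 ≈ -0.42611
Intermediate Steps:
(-16175 - 3686)/(B(63) + G) = (-16175 - 3686)/(84 + 46526) = -19861/46610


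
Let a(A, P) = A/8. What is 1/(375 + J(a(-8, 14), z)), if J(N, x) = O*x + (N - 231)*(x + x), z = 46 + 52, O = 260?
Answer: -1/19617 ≈ -5.0976e-5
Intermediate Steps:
a(A, P) = A/8 (a(A, P) = A*(⅛) = A/8)
z = 98
J(N, x) = 260*x + 2*x*(-231 + N) (J(N, x) = 260*x + (N - 231)*(x + x) = 260*x + (-231 + N)*(2*x) = 260*x + 2*x*(-231 + N))
1/(375 + J(a(-8, 14), z)) = 1/(375 + 2*98*(-101 + (⅛)*(-8))) = 1/(375 + 2*98*(-101 - 1)) = 1/(375 + 2*98*(-102)) = 1/(375 - 19992) = 1/(-19617) = -1/19617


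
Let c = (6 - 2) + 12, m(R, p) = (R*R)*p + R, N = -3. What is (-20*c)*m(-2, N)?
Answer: 4480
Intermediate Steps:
m(R, p) = R + p*R² (m(R, p) = R²*p + R = p*R² + R = R + p*R²)
c = 16 (c = 4 + 12 = 16)
(-20*c)*m(-2, N) = (-20*16)*(-2*(1 - 2*(-3))) = -(-640)*(1 + 6) = -(-640)*7 = -320*(-14) = 4480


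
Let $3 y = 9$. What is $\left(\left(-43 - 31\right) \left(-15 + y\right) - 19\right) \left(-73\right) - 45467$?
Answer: $-108904$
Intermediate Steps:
$y = 3$ ($y = \frac{1}{3} \cdot 9 = 3$)
$\left(\left(-43 - 31\right) \left(-15 + y\right) - 19\right) \left(-73\right) - 45467 = \left(\left(-43 - 31\right) \left(-15 + 3\right) - 19\right) \left(-73\right) - 45467 = \left(\left(-74\right) \left(-12\right) - 19\right) \left(-73\right) - 45467 = \left(888 - 19\right) \left(-73\right) - 45467 = 869 \left(-73\right) - 45467 = -63437 - 45467 = -108904$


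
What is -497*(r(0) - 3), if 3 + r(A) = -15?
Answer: 10437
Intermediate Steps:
r(A) = -18 (r(A) = -3 - 15 = -18)
-497*(r(0) - 3) = -497*(-18 - 3) = -497*(-21) = 10437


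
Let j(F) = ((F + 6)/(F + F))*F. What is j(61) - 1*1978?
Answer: -3889/2 ≈ -1944.5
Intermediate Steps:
j(F) = 3 + F/2 (j(F) = ((6 + F)/((2*F)))*F = ((6 + F)*(1/(2*F)))*F = ((6 + F)/(2*F))*F = 3 + F/2)
j(61) - 1*1978 = (3 + (½)*61) - 1*1978 = (3 + 61/2) - 1978 = 67/2 - 1978 = -3889/2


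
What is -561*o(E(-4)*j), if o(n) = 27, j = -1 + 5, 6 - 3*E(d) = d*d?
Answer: -15147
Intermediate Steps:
E(d) = 2 - d²/3 (E(d) = 2 - d*d/3 = 2 - d²/3)
j = 4
-561*o(E(-4)*j) = -561*27 = -15147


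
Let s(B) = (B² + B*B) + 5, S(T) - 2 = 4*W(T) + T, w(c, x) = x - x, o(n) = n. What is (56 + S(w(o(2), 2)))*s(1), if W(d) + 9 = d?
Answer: 154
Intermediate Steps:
W(d) = -9 + d
w(c, x) = 0
S(T) = -34 + 5*T (S(T) = 2 + (4*(-9 + T) + T) = 2 + ((-36 + 4*T) + T) = 2 + (-36 + 5*T) = -34 + 5*T)
s(B) = 5 + 2*B² (s(B) = (B² + B²) + 5 = 2*B² + 5 = 5 + 2*B²)
(56 + S(w(o(2), 2)))*s(1) = (56 + (-34 + 5*0))*(5 + 2*1²) = (56 + (-34 + 0))*(5 + 2*1) = (56 - 34)*(5 + 2) = 22*7 = 154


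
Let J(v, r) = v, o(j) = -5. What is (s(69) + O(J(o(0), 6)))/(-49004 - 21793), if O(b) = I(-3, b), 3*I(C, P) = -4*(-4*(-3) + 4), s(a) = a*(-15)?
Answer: 3169/212391 ≈ 0.014921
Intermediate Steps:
s(a) = -15*a
I(C, P) = -64/3 (I(C, P) = (-4*(-4*(-3) + 4))/3 = (-4*(12 + 4))/3 = (-4*16)/3 = (1/3)*(-64) = -64/3)
O(b) = -64/3
(s(69) + O(J(o(0), 6)))/(-49004 - 21793) = (-15*69 - 64/3)/(-49004 - 21793) = (-1035 - 64/3)/(-70797) = -3169/3*(-1/70797) = 3169/212391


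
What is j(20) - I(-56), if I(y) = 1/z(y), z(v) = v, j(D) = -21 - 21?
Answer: -2351/56 ≈ -41.982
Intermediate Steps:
j(D) = -42
I(y) = 1/y
j(20) - I(-56) = -42 - 1/(-56) = -42 - 1*(-1/56) = -42 + 1/56 = -2351/56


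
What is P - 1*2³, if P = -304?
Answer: -312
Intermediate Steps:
P - 1*2³ = -304 - 1*2³ = -304 - 1*8 = -304 - 8 = -312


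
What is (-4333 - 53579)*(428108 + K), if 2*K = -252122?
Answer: -17492145864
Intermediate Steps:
K = -126061 (K = (½)*(-252122) = -126061)
(-4333 - 53579)*(428108 + K) = (-4333 - 53579)*(428108 - 126061) = -57912*302047 = -17492145864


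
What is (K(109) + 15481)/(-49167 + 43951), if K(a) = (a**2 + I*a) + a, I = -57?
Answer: -10629/2608 ≈ -4.0755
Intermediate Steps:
K(a) = a**2 - 56*a (K(a) = (a**2 - 57*a) + a = a**2 - 56*a)
(K(109) + 15481)/(-49167 + 43951) = (109*(-56 + 109) + 15481)/(-49167 + 43951) = (109*53 + 15481)/(-5216) = (5777 + 15481)*(-1/5216) = 21258*(-1/5216) = -10629/2608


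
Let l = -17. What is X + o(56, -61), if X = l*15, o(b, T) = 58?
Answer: -197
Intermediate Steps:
X = -255 (X = -17*15 = -255)
X + o(56, -61) = -255 + 58 = -197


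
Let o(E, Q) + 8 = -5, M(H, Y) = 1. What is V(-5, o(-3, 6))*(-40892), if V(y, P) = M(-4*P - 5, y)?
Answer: -40892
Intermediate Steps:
o(E, Q) = -13 (o(E, Q) = -8 - 5 = -13)
V(y, P) = 1
V(-5, o(-3, 6))*(-40892) = 1*(-40892) = -40892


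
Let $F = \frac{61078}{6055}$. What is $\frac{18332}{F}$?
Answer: $\frac{55500130}{30539} \approx 1817.4$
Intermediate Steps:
$F = \frac{61078}{6055}$ ($F = 61078 \cdot \frac{1}{6055} = \frac{61078}{6055} \approx 10.087$)
$\frac{18332}{F} = \frac{18332}{\frac{61078}{6055}} = 18332 \cdot \frac{6055}{61078} = \frac{55500130}{30539}$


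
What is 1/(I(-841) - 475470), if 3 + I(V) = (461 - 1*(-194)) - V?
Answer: -1/473977 ≈ -2.1098e-6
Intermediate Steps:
I(V) = 652 - V (I(V) = -3 + ((461 - 1*(-194)) - V) = -3 + ((461 + 194) - V) = -3 + (655 - V) = 652 - V)
1/(I(-841) - 475470) = 1/((652 - 1*(-841)) - 475470) = 1/((652 + 841) - 475470) = 1/(1493 - 475470) = 1/(-473977) = -1/473977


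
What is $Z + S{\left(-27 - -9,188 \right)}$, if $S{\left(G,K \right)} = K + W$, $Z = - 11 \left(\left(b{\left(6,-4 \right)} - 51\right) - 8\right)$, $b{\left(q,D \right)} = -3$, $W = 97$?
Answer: $967$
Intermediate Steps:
$Z = 682$ ($Z = - 11 \left(\left(-3 - 51\right) - 8\right) = - 11 \left(-54 - 8\right) = \left(-11\right) \left(-62\right) = 682$)
$S{\left(G,K \right)} = 97 + K$ ($S{\left(G,K \right)} = K + 97 = 97 + K$)
$Z + S{\left(-27 - -9,188 \right)} = 682 + \left(97 + 188\right) = 682 + 285 = 967$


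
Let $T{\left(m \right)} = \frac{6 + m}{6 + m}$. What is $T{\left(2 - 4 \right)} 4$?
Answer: $4$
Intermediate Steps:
$T{\left(m \right)} = 1$
$T{\left(2 - 4 \right)} 4 = 1 \cdot 4 = 4$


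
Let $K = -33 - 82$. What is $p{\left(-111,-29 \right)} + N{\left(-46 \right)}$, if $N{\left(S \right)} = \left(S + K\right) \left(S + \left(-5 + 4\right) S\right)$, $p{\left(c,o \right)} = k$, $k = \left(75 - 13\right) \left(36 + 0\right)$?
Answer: $2232$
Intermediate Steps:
$K = -115$ ($K = -33 - 82 = -115$)
$k = 2232$ ($k = 62 \cdot 36 = 2232$)
$p{\left(c,o \right)} = 2232$
$N{\left(S \right)} = 0$ ($N{\left(S \right)} = \left(S - 115\right) \left(S + \left(-5 + 4\right) S\right) = \left(-115 + S\right) \left(S - S\right) = \left(-115 + S\right) 0 = 0$)
$p{\left(-111,-29 \right)} + N{\left(-46 \right)} = 2232 + 0 = 2232$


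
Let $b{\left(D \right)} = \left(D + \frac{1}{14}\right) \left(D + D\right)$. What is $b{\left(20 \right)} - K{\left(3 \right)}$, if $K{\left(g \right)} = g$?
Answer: $\frac{5599}{7} \approx 799.86$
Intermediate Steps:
$b{\left(D \right)} = 2 D \left(\frac{1}{14} + D\right)$ ($b{\left(D \right)} = \left(D + \frac{1}{14}\right) 2 D = \left(\frac{1}{14} + D\right) 2 D = 2 D \left(\frac{1}{14} + D\right)$)
$b{\left(20 \right)} - K{\left(3 \right)} = \frac{1}{7} \cdot 20 \left(1 + 14 \cdot 20\right) - 3 = \frac{1}{7} \cdot 20 \left(1 + 280\right) - 3 = \frac{1}{7} \cdot 20 \cdot 281 - 3 = \frac{5620}{7} - 3 = \frac{5599}{7}$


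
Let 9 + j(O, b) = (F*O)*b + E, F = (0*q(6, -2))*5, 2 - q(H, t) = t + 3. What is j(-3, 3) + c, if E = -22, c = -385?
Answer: -416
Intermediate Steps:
q(H, t) = -1 - t (q(H, t) = 2 - (t + 3) = 2 - (3 + t) = 2 + (-3 - t) = -1 - t)
F = 0 (F = (0*(-1 - 1*(-2)))*5 = (0*(-1 + 2))*5 = (0*1)*5 = 0*5 = 0)
j(O, b) = -31 (j(O, b) = -9 + ((0*O)*b - 22) = -9 + (0*b - 22) = -9 + (0 - 22) = -9 - 22 = -31)
j(-3, 3) + c = -31 - 385 = -416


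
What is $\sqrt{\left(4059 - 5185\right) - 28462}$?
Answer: $2 i \sqrt{7397} \approx 172.01 i$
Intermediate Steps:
$\sqrt{\left(4059 - 5185\right) - 28462} = \sqrt{-1126 - 28462} = \sqrt{-29588} = 2 i \sqrt{7397}$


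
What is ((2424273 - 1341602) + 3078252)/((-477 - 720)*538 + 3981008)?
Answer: 320071/256694 ≈ 1.2469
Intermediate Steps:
((2424273 - 1341602) + 3078252)/((-477 - 720)*538 + 3981008) = (1082671 + 3078252)/(-1197*538 + 3981008) = 4160923/(-643986 + 3981008) = 4160923/3337022 = 4160923*(1/3337022) = 320071/256694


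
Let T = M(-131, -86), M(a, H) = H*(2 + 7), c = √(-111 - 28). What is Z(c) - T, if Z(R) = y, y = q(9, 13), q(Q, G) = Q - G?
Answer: 770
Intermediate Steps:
y = -4 (y = 9 - 1*13 = 9 - 13 = -4)
c = I*√139 (c = √(-139) = I*√139 ≈ 11.79*I)
Z(R) = -4
M(a, H) = 9*H (M(a, H) = H*9 = 9*H)
T = -774 (T = 9*(-86) = -774)
Z(c) - T = -4 - 1*(-774) = -4 + 774 = 770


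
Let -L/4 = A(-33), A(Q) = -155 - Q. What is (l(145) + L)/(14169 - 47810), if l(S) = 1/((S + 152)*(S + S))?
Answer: -42031441/2897499330 ≈ -0.014506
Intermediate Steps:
l(S) = 1/(2*S*(152 + S)) (l(S) = 1/((152 + S)*(2*S)) = 1/(2*S*(152 + S)))
L = 488 (L = -4*(-155 - 1*(-33)) = -4*(-155 + 33) = -4*(-122) = 488)
(l(145) + L)/(14169 - 47810) = ((1/2)/(145*(152 + 145)) + 488)/(14169 - 47810) = ((1/2)*(1/145)/297 + 488)/(-33641) = ((1/2)*(1/145)*(1/297) + 488)*(-1/33641) = (1/86130 + 488)*(-1/33641) = (42031441/86130)*(-1/33641) = -42031441/2897499330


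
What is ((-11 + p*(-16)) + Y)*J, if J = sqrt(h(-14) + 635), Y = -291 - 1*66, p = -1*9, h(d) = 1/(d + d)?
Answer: -16*sqrt(124453) ≈ -5644.5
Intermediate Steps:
h(d) = 1/(2*d)
p = -9
Y = -357 (Y = -291 - 66 = -357)
J = sqrt(124453)/14 (J = sqrt((1/2)/(-14) + 635) = sqrt((1/2)*(-1/14) + 635) = sqrt(-1/28 + 635) = sqrt(17779/28) = sqrt(124453)/14 ≈ 25.198)
((-11 + p*(-16)) + Y)*J = ((-11 - 9*(-16)) - 357)*(sqrt(124453)/14) = ((-11 + 144) - 357)*(sqrt(124453)/14) = (133 - 357)*(sqrt(124453)/14) = -16*sqrt(124453)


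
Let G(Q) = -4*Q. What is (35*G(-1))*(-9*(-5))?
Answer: 6300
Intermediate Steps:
(35*G(-1))*(-9*(-5)) = (35*(-4*(-1)))*(-9*(-5)) = (35*4)*45 = 140*45 = 6300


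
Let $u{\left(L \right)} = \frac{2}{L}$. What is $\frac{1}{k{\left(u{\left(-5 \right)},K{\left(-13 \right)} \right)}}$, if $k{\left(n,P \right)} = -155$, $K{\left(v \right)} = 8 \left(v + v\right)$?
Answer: $- \frac{1}{155} \approx -0.0064516$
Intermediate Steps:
$K{\left(v \right)} = 16 v$ ($K{\left(v \right)} = 8 \cdot 2 v = 16 v$)
$\frac{1}{k{\left(u{\left(-5 \right)},K{\left(-13 \right)} \right)}} = \frac{1}{-155} = - \frac{1}{155}$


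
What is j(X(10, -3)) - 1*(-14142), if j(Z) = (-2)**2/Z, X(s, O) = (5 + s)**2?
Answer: 3181954/225 ≈ 14142.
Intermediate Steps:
j(Z) = 4/Z
j(X(10, -3)) - 1*(-14142) = 4/((5 + 10)**2) - 1*(-14142) = 4/(15**2) + 14142 = 4/225 + 14142 = 3181954/225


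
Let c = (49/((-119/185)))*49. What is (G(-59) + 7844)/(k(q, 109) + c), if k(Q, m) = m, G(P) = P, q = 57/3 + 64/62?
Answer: -44115/20534 ≈ -2.1484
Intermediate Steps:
q = 621/31 (q = 57*(1/3) + 64*(1/62) = 19 + 32/31 = 621/31 ≈ 20.032)
c = -63455/17 (c = (49/((-119*1/185)))*49 = (49/(-119/185))*49 = (49*(-185/119))*49 = -1295/17*49 = -63455/17 ≈ -3732.6)
(G(-59) + 7844)/(k(q, 109) + c) = (-59 + 7844)/(109 - 63455/17) = 7785/(-61602/17) = 7785*(-17/61602) = -44115/20534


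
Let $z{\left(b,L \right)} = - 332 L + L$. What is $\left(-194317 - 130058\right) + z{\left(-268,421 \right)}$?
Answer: $-463726$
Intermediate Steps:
$z{\left(b,L \right)} = - 331 L$
$\left(-194317 - 130058\right) + z{\left(-268,421 \right)} = \left(-194317 - 130058\right) - 139351 = -324375 - 139351 = -463726$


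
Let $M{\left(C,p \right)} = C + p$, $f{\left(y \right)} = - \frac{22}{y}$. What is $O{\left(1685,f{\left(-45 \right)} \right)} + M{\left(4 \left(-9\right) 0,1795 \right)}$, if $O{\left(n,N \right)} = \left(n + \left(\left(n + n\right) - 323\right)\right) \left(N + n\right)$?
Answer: $\frac{358988779}{45} \approx 7.9775 \cdot 10^{6}$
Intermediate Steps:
$O{\left(n,N \right)} = \left(-323 + 3 n\right) \left(N + n\right)$ ($O{\left(n,N \right)} = \left(n + \left(2 n - 323\right)\right) \left(N + n\right) = \left(n + \left(-323 + 2 n\right)\right) \left(N + n\right) = \left(-323 + 3 n\right) \left(N + n\right)$)
$O{\left(1685,f{\left(-45 \right)} \right)} + M{\left(4 \left(-9\right) 0,1795 \right)} = \left(- 323 \left(- \frac{22}{-45}\right) - 544255 + 3 \cdot 1685^{2} + 3 \left(- \frac{22}{-45}\right) 1685\right) + \left(4 \left(-9\right) 0 + 1795\right) = \left(- 323 \left(\left(-22\right) \left(- \frac{1}{45}\right)\right) - 544255 + 3 \cdot 2839225 + 3 \left(\left(-22\right) \left(- \frac{1}{45}\right)\right) 1685\right) + \left(\left(-36\right) 0 + 1795\right) = \left(\left(-323\right) \frac{22}{45} - 544255 + 8517675 + 3 \cdot \frac{22}{45} \cdot 1685\right) + \left(0 + 1795\right) = \left(- \frac{7106}{45} - 544255 + 8517675 + \frac{7414}{3}\right) + 1795 = \frac{358908004}{45} + 1795 = \frac{358988779}{45}$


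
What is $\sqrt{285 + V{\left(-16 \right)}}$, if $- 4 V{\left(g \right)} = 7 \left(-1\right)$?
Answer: $\frac{\sqrt{1147}}{2} \approx 16.934$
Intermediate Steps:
$V{\left(g \right)} = \frac{7}{4}$ ($V{\left(g \right)} = - \frac{7 \left(-1\right)}{4} = \left(- \frac{1}{4}\right) \left(-7\right) = \frac{7}{4}$)
$\sqrt{285 + V{\left(-16 \right)}} = \sqrt{285 + \frac{7}{4}} = \sqrt{\frac{1147}{4}} = \frac{\sqrt{1147}}{2}$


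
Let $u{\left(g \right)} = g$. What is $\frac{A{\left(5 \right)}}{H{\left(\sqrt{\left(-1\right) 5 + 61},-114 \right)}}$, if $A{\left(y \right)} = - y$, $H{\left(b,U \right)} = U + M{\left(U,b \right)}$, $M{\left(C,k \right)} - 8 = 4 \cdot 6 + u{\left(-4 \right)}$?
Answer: $\frac{5}{86} \approx 0.05814$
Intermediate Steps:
$M{\left(C,k \right)} = 28$ ($M{\left(C,k \right)} = 8 + \left(4 \cdot 6 - 4\right) = 8 + \left(24 - 4\right) = 8 + 20 = 28$)
$H{\left(b,U \right)} = 28 + U$ ($H{\left(b,U \right)} = U + 28 = 28 + U$)
$\frac{A{\left(5 \right)}}{H{\left(\sqrt{\left(-1\right) 5 + 61},-114 \right)}} = \frac{\left(-1\right) 5}{28 - 114} = - \frac{5}{-86} = \left(-5\right) \left(- \frac{1}{86}\right) = \frac{5}{86}$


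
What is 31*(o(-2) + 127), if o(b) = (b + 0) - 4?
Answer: 3751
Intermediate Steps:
o(b) = -4 + b (o(b) = b - 4 = -4 + b)
31*(o(-2) + 127) = 31*((-4 - 2) + 127) = 31*(-6 + 127) = 31*121 = 3751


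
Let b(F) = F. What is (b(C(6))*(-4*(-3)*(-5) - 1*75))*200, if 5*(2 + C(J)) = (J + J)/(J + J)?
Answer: 48600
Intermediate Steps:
C(J) = -9/5 (C(J) = -2 + ((J + J)/(J + J))/5 = -2 + ((2*J)/((2*J)))/5 = -2 + ((2*J)*(1/(2*J)))/5 = -2 + (1/5)*1 = -2 + 1/5 = -9/5)
(b(C(6))*(-4*(-3)*(-5) - 1*75))*200 = -9*(-4*(-3)*(-5) - 1*75)/5*200 = -9*(12*(-5) - 75)/5*200 = -9*(-60 - 75)/5*200 = -9/5*(-135)*200 = 243*200 = 48600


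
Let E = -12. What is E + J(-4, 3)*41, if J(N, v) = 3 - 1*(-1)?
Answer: 152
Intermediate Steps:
J(N, v) = 4 (J(N, v) = 3 + 1 = 4)
E + J(-4, 3)*41 = -12 + 4*41 = -12 + 164 = 152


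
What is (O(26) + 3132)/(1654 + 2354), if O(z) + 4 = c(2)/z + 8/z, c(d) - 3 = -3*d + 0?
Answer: 27111/34736 ≈ 0.78049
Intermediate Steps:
c(d) = 3 - 3*d (c(d) = 3 + (-3*d + 0) = 3 - 3*d)
O(z) = -4 + 5/z (O(z) = -4 + ((3 - 3*2)/z + 8/z) = -4 + ((3 - 6)/z + 8/z) = -4 + (-3/z + 8/z) = -4 + 5/z)
(O(26) + 3132)/(1654 + 2354) = ((-4 + 5/26) + 3132)/(1654 + 2354) = ((-4 + 5*(1/26)) + 3132)/4008 = ((-4 + 5/26) + 3132)*(1/4008) = (-99/26 + 3132)*(1/4008) = (81333/26)*(1/4008) = 27111/34736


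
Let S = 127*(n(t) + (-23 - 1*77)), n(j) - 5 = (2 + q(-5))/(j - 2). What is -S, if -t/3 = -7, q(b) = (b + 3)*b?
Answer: 227711/19 ≈ 11985.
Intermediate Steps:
q(b) = b*(3 + b) (q(b) = (3 + b)*b = b*(3 + b))
t = 21 (t = -3*(-7) = 21)
n(j) = 5 + 12/(-2 + j) (n(j) = 5 + (2 - 5*(3 - 5))/(j - 2) = 5 + (2 - 5*(-2))/(-2 + j) = 5 + (2 + 10)/(-2 + j) = 5 + 12/(-2 + j))
S = -227711/19 (S = 127*((2 + 5*21)/(-2 + 21) + (-23 - 1*77)) = 127*((2 + 105)/19 + (-23 - 77)) = 127*((1/19)*107 - 100) = 127*(107/19 - 100) = 127*(-1793/19) = -227711/19 ≈ -11985.)
-S = -1*(-227711/19) = 227711/19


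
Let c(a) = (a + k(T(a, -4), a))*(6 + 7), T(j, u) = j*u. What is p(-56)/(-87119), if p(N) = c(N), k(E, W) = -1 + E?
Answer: -2171/87119 ≈ -0.024920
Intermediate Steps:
c(a) = -13 - 39*a (c(a) = (a + (-1 + a*(-4)))*(6 + 7) = (a + (-1 - 4*a))*13 = (-1 - 3*a)*13 = -13 - 39*a)
p(N) = -13 - 39*N
p(-56)/(-87119) = (-13 - 39*(-56))/(-87119) = (-13 + 2184)*(-1/87119) = 2171*(-1/87119) = -2171/87119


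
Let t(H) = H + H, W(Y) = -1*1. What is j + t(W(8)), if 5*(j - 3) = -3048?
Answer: -3043/5 ≈ -608.60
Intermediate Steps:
j = -3033/5 (j = 3 + (⅕)*(-3048) = 3 - 3048/5 = -3033/5 ≈ -606.60)
W(Y) = -1
t(H) = 2*H
j + t(W(8)) = -3033/5 + 2*(-1) = -3033/5 - 2 = -3043/5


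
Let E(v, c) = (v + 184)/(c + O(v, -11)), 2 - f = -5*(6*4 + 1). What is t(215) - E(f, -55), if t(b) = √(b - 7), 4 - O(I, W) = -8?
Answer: 311/43 + 4*√13 ≈ 21.655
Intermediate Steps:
O(I, W) = 12 (O(I, W) = 4 - 1*(-8) = 4 + 8 = 12)
f = 127 (f = 2 - (-5)*(6*4 + 1) = 2 - (-5)*(24 + 1) = 2 - (-5)*25 = 2 - 1*(-125) = 2 + 125 = 127)
E(v, c) = (184 + v)/(12 + c) (E(v, c) = (v + 184)/(c + 12) = (184 + v)/(12 + c))
t(b) = √(-7 + b)
t(215) - E(f, -55) = √(-7 + 215) - (184 + 127)/(12 - 55) = √208 - 311/(-43) = 4*√13 - (-1)*311/43 = 4*√13 - 1*(-311/43) = 4*√13 + 311/43 = 311/43 + 4*√13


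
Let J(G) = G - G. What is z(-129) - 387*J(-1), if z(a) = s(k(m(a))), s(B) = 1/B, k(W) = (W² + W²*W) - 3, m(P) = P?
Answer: -1/2130051 ≈ -4.6947e-7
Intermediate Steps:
k(W) = -3 + W² + W³ (k(W) = (W² + W³) - 3 = -3 + W² + W³)
z(a) = 1/(-3 + a² + a³)
J(G) = 0
z(-129) - 387*J(-1) = 1/(-3 + (-129)² + (-129)³) - 387*0 = 1/(-3 + 16641 - 2146689) - 1*0 = 1/(-2130051) + 0 = -1/2130051 + 0 = -1/2130051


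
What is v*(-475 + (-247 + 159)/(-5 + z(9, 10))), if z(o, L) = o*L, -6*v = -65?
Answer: -526019/102 ≈ -5157.0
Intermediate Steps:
v = 65/6 (v = -1/6*(-65) = 65/6 ≈ 10.833)
z(o, L) = L*o
v*(-475 + (-247 + 159)/(-5 + z(9, 10))) = 65*(-475 + (-247 + 159)/(-5 + 10*9))/6 = 65*(-475 - 88/(-5 + 90))/6 = 65*(-475 - 88/85)/6 = (65/6)*(-40463/85) = -526019/102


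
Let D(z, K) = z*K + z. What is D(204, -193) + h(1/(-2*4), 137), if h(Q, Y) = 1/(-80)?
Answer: -3133441/80 ≈ -39168.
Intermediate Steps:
h(Q, Y) = -1/80
D(z, K) = z + K*z (D(z, K) = K*z + z = z + K*z)
D(204, -193) + h(1/(-2*4), 137) = 204*(1 - 193) - 1/80 = 204*(-192) - 1/80 = -39168 - 1/80 = -3133441/80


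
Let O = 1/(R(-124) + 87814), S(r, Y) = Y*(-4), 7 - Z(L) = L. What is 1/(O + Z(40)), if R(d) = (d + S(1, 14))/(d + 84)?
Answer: -175637/5796019 ≈ -0.030303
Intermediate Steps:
Z(L) = 7 - L
S(r, Y) = -4*Y
R(d) = (-56 + d)/(84 + d) (R(d) = (d - 4*14)/(d + 84) = (d - 56)/(84 + d) = (-56 + d)/(84 + d))
O = 2/175637 (O = 1/((-56 - 124)/(84 - 124) + 87814) = 1/(-180/(-40) + 87814) = 1/(-1/40*(-180) + 87814) = 1/(9/2 + 87814) = 1/(175637/2) = 2/175637 ≈ 1.1387e-5)
1/(O + Z(40)) = 1/(2/175637 + (7 - 1*40)) = 1/(2/175637 + (7 - 40)) = 1/(2/175637 - 33) = 1/(-5796019/175637) = -175637/5796019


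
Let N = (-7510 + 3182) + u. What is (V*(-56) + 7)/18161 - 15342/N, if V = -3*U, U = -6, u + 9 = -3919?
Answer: 315107/174752 ≈ 1.8032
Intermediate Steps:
u = -3928 (u = -9 - 3919 = -3928)
V = 18 (V = -3*(-6) = 18)
N = -8256 (N = (-7510 + 3182) - 3928 = -4328 - 3928 = -8256)
(V*(-56) + 7)/18161 - 15342/N = (18*(-56) + 7)/18161 - 15342/(-8256) = (-1008 + 7)*(1/18161) - 15342*(-1/8256) = -1001*1/18161 + 2557/1376 = -7/127 + 2557/1376 = 315107/174752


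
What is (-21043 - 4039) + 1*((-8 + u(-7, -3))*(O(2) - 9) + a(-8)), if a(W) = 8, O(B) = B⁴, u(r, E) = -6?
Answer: -25172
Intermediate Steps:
(-21043 - 4039) + 1*((-8 + u(-7, -3))*(O(2) - 9) + a(-8)) = (-21043 - 4039) + 1*((-8 - 6)*(2⁴ - 9) + 8) = -25082 + 1*(-14*(16 - 9) + 8) = -25082 + 1*(-14*7 + 8) = -25082 + 1*(-98 + 8) = -25082 + 1*(-90) = -25082 - 90 = -25172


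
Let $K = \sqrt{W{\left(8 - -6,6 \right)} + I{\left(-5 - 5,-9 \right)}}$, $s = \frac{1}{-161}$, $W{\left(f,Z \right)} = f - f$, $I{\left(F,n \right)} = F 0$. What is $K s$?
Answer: $0$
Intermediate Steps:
$I{\left(F,n \right)} = 0$
$W{\left(f,Z \right)} = 0$
$s = - \frac{1}{161} \approx -0.0062112$
$K = 0$ ($K = \sqrt{0 + 0} = \sqrt{0} = 0$)
$K s = 0 \left(- \frac{1}{161}\right) = 0$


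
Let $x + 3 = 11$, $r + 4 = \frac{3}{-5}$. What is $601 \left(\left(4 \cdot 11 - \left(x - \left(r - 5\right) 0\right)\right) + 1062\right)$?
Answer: $659898$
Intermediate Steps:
$r = - \frac{23}{5}$ ($r = -4 + \frac{3}{-5} = -4 + 3 \left(- \frac{1}{5}\right) = -4 - \frac{3}{5} = - \frac{23}{5} \approx -4.6$)
$x = 8$ ($x = -3 + 11 = 8$)
$601 \left(\left(4 \cdot 11 - \left(x - \left(r - 5\right) 0\right)\right) + 1062\right) = 601 \left(\left(4 \cdot 11 - \left(8 - \left(- \frac{23}{5} - 5\right) 0\right)\right) + 1062\right) = 601 \left(\left(44 - 8\right) + 1062\right) = 601 \left(36 + 1062\right) = 601 \cdot 1098 = 659898$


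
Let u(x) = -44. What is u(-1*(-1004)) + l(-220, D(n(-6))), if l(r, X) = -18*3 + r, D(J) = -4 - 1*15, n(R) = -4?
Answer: -318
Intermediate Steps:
D(J) = -19 (D(J) = -4 - 15 = -19)
l(r, X) = -54 + r
u(-1*(-1004)) + l(-220, D(n(-6))) = -44 + (-54 - 220) = -44 - 274 = -318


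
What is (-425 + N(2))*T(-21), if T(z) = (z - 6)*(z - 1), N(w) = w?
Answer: -251262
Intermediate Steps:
T(z) = (-1 + z)*(-6 + z) (T(z) = (-6 + z)*(-1 + z) = (-1 + z)*(-6 + z))
(-425 + N(2))*T(-21) = (-425 + 2)*(6 + (-21)² - 7*(-21)) = -423*(6 + 441 + 147) = -423*594 = -251262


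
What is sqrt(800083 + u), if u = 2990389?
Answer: 2*sqrt(947618) ≈ 1946.9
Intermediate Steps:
sqrt(800083 + u) = sqrt(800083 + 2990389) = sqrt(3790472) = 2*sqrt(947618)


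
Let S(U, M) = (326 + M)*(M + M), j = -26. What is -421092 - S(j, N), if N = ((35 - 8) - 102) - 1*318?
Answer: -473754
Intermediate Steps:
N = -393 (N = (27 - 102) - 318 = -75 - 318 = -393)
S(U, M) = 2*M*(326 + M) (S(U, M) = (326 + M)*(2*M) = 2*M*(326 + M))
-421092 - S(j, N) = -421092 - 2*(-393)*(326 - 393) = -421092 - 2*(-393)*(-67) = -421092 - 1*52662 = -421092 - 52662 = -473754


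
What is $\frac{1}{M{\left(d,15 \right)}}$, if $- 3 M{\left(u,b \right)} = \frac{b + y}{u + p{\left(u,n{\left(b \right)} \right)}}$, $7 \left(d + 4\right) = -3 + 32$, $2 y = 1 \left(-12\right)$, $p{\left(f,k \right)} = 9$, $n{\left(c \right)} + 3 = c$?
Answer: $- \frac{64}{21} \approx -3.0476$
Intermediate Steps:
$n{\left(c \right)} = -3 + c$
$y = -6$ ($y = \frac{1 \left(-12\right)}{2} = \frac{1}{2} \left(-12\right) = -6$)
$d = \frac{1}{7}$ ($d = -4 + \frac{-3 + 32}{7} = -4 + \frac{1}{7} \cdot 29 = -4 + \frac{29}{7} = \frac{1}{7} \approx 0.14286$)
$M{\left(u,b \right)} = - \frac{-6 + b}{3 \left(9 + u\right)}$ ($M{\left(u,b \right)} = - \frac{\left(b - 6\right) \frac{1}{u + 9}}{3} = - \frac{\left(-6 + b\right) \frac{1}{9 + u}}{3} = - \frac{\frac{1}{9 + u} \left(-6 + b\right)}{3} = - \frac{-6 + b}{3 \left(9 + u\right)}$)
$\frac{1}{M{\left(d,15 \right)}} = \frac{1}{\frac{1}{3} \frac{1}{9 + \frac{1}{7}} \left(6 - 15\right)} = \frac{1}{\frac{1}{3} \frac{1}{\frac{64}{7}} \left(6 - 15\right)} = \frac{1}{\frac{1}{3} \cdot \frac{7}{64} \left(-9\right)} = \frac{1}{- \frac{21}{64}} = - \frac{64}{21}$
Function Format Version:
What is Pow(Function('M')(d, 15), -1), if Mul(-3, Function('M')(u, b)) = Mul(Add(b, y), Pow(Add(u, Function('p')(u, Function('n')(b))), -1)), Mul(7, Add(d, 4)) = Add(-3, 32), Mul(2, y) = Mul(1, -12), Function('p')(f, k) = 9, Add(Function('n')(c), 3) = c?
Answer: Rational(-64, 21) ≈ -3.0476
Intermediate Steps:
Function('n')(c) = Add(-3, c)
y = -6 (y = Mul(Rational(1, 2), Mul(1, -12)) = Mul(Rational(1, 2), -12) = -6)
d = Rational(1, 7) (d = Add(-4, Mul(Rational(1, 7), Add(-3, 32))) = Add(-4, Mul(Rational(1, 7), 29)) = Add(-4, Rational(29, 7)) = Rational(1, 7) ≈ 0.14286)
Function('M')(u, b) = Mul(Rational(-1, 3), Pow(Add(9, u), -1), Add(-6, b)) (Function('M')(u, b) = Mul(Rational(-1, 3), Mul(Add(b, -6), Pow(Add(u, 9), -1))) = Mul(Rational(-1, 3), Mul(Add(-6, b), Pow(Add(9, u), -1))) = Mul(Rational(-1, 3), Mul(Pow(Add(9, u), -1), Add(-6, b))) = Mul(Rational(-1, 3), Pow(Add(9, u), -1), Add(-6, b)))
Pow(Function('M')(d, 15), -1) = Pow(Mul(Rational(1, 3), Pow(Add(9, Rational(1, 7)), -1), Add(6, Mul(-1, 15))), -1) = Pow(Mul(Rational(1, 3), Pow(Rational(64, 7), -1), Add(6, -15)), -1) = Pow(Mul(Rational(1, 3), Rational(7, 64), -9), -1) = Pow(Rational(-21, 64), -1) = Rational(-64, 21)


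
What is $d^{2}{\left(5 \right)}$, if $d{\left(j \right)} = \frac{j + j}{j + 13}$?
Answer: $\frac{25}{81} \approx 0.30864$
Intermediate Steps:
$d{\left(j \right)} = \frac{2 j}{13 + j}$
$d^{2}{\left(5 \right)} = \left(2 \cdot 5 \frac{1}{13 + 5}\right)^{2} = \left(2 \cdot 5 \cdot \frac{1}{18}\right)^{2} = \left(\frac{5}{9}\right)^{2} = \frac{25}{81}$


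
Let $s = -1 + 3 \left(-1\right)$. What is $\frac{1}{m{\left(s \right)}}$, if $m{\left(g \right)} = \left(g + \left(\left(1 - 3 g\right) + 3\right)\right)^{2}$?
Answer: $\frac{1}{144} \approx 0.0069444$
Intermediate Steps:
$s = -4$ ($s = -1 - 3 = -4$)
$m{\left(g \right)} = \left(4 - 2 g\right)^{2}$ ($m{\left(g \right)} = \left(g - \left(-4 + 3 g\right)\right)^{2} = \left(4 - 2 g\right)^{2}$)
$\frac{1}{m{\left(s \right)}} = \frac{1}{4 \left(-2 - 4\right)^{2}} = \frac{1}{4 \left(-6\right)^{2}} = \frac{1}{4 \cdot 36} = \frac{1}{144}$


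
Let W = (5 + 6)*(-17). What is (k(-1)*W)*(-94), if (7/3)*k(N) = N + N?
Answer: -105468/7 ≈ -15067.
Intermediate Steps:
k(N) = 6*N/7 (k(N) = 3*(N + N)/7 = 3*(2*N)/7 = 6*N/7)
W = -187 (W = 11*(-17) = -187)
(k(-1)*W)*(-94) = (((6/7)*(-1))*(-187))*(-94) = -6/7*(-187)*(-94) = (1122/7)*(-94) = -105468/7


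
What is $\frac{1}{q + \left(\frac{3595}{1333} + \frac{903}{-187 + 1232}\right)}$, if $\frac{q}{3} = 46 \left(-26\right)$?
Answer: $- \frac{1392985}{4993069706} \approx -0.00027898$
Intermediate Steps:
$q = -3588$ ($q = 3 \cdot 46 \left(-26\right) = 3 \left(-1196\right) = -3588$)
$\frac{1}{q + \left(\frac{3595}{1333} + \frac{903}{-187 + 1232}\right)} = \frac{1}{-3588 + \left(\frac{3595}{1333} + \frac{903}{-187 + 1232}\right)} = \frac{1}{-3588 + \left(3595 \cdot \frac{1}{1333} + \frac{903}{1045}\right)} = \frac{1}{-3588 + \left(\frac{3595}{1333} + 903 \cdot \frac{1}{1045}\right)} = \frac{1}{-3588 + \left(\frac{3595}{1333} + \frac{903}{1045}\right)} = \frac{1}{-3588 + \frac{4960474}{1392985}} = \frac{1}{- \frac{4993069706}{1392985}} = - \frac{1392985}{4993069706}$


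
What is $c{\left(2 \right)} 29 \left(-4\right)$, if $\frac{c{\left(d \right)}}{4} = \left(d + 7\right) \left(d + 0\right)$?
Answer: $-8352$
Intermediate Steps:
$c{\left(d \right)} = 4 d \left(7 + d\right)$ ($c{\left(d \right)} = 4 \left(d + 7\right) \left(d + 0\right) = 4 \left(7 + d\right) d = 4 d \left(7 + d\right)$)
$c{\left(2 \right)} 29 \left(-4\right) = 4 \cdot 2 \left(7 + 2\right) 29 \left(-4\right) = 4 \cdot 2 \cdot 9 \cdot 29 \left(-4\right) = 72 \cdot 29 \left(-4\right) = 2088 \left(-4\right) = -8352$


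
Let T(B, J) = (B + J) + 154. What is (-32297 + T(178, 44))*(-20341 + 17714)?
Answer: 83856467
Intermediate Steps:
T(B, J) = 154 + B + J
(-32297 + T(178, 44))*(-20341 + 17714) = (-32297 + (154 + 178 + 44))*(-20341 + 17714) = (-32297 + 376)*(-2627) = -31921*(-2627) = 83856467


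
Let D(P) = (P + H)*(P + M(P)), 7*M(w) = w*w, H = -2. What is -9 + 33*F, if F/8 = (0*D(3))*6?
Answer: -9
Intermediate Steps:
M(w) = w**2/7 (M(w) = (w*w)/7 = w**2/7)
D(P) = (-2 + P)*(P + P**2/7) (D(P) = (P - 2)*(P + P**2/7) = (-2 + P)*(P + P**2/7))
F = 0 (F = 8*((0*((1/7)*3*(-14 + 3**2 + 5*3)))*6) = 8*((0*((1/7)*3*(-14 + 9 + 15)))*6) = 8*((0*((1/7)*3*10))*6) = 8*((0*(30/7))*6) = 8*(0*6) = 8*0 = 0)
-9 + 33*F = -9 + 33*0 = -9 + 0 = -9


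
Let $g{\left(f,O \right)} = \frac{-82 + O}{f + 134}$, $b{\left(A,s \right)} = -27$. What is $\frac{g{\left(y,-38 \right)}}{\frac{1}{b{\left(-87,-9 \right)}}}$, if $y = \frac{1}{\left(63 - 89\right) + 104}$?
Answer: $\frac{252720}{10453} \approx 24.177$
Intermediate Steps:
$y = \frac{1}{78}$ ($y = \frac{1}{-26 + 104} = \frac{1}{78} \approx 0.012821$)
$g{\left(f,O \right)} = \frac{-82 + O}{134 + f}$
$\frac{g{\left(y,-38 \right)}}{\frac{1}{b{\left(-87,-9 \right)}}} = \frac{\frac{1}{134 + \frac{1}{78}} \left(-82 - 38\right)}{\frac{1}{-27}} = \frac{\frac{1}{\frac{10453}{78}} \left(-120\right)}{- \frac{1}{27}} = \frac{78}{10453} \left(-120\right) \left(-27\right) = \left(- \frac{9360}{10453}\right) \left(-27\right) = \frac{252720}{10453}$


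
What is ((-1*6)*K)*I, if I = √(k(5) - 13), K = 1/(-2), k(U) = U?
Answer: 6*I*√2 ≈ 8.4853*I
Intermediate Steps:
K = -½ ≈ -0.50000
I = 2*I*√2 (I = √(5 - 13) = √(-8) = 2*I*√2 ≈ 2.8284*I)
((-1*6)*K)*I = (-1*6*(-½))*(2*I*√2) = (-6*(-½))*(2*I*√2) = 3*(2*I*√2) = 6*I*√2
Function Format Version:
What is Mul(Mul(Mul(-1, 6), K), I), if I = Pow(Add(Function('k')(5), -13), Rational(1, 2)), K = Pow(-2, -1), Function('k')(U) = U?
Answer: Mul(6, I, Pow(2, Rational(1, 2))) ≈ Mul(8.4853, I)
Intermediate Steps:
K = Rational(-1, 2) ≈ -0.50000
I = Mul(2, I, Pow(2, Rational(1, 2))) (I = Pow(Add(5, -13), Rational(1, 2)) = Pow(-8, Rational(1, 2)) = Mul(2, I, Pow(2, Rational(1, 2))) ≈ Mul(2.8284, I))
Mul(Mul(Mul(-1, 6), K), I) = Mul(Mul(Mul(-1, 6), Rational(-1, 2)), Mul(2, I, Pow(2, Rational(1, 2)))) = Mul(Mul(-6, Rational(-1, 2)), Mul(2, I, Pow(2, Rational(1, 2)))) = Mul(3, Mul(2, I, Pow(2, Rational(1, 2)))) = Mul(6, I, Pow(2, Rational(1, 2)))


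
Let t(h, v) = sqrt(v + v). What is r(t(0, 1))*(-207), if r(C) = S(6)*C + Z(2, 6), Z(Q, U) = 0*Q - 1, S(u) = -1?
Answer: 207 + 207*sqrt(2) ≈ 499.74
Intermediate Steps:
t(h, v) = sqrt(2)*sqrt(v) (t(h, v) = sqrt(2*v) = sqrt(2)*sqrt(v))
Z(Q, U) = -1 (Z(Q, U) = 0 - 1 = -1)
r(C) = -1 - C (r(C) = -C - 1 = -1 - C)
r(t(0, 1))*(-207) = (-1 - sqrt(2)*sqrt(1))*(-207) = (-1 - sqrt(2))*(-207) = 207 + 207*sqrt(2)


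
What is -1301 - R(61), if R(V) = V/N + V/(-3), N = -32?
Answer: -122761/96 ≈ -1278.8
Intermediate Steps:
R(V) = -35*V/96 (R(V) = V/(-32) + V/(-3) = V*(-1/32) + V*(-⅓) = -V/32 - V/3 = -35*V/96)
-1301 - R(61) = -1301 - (-35)*61/96 = -1301 - 1*(-2135/96) = -1301 + 2135/96 = -122761/96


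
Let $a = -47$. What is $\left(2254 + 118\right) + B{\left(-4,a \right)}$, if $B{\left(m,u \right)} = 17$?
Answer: $2389$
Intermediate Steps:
$\left(2254 + 118\right) + B{\left(-4,a \right)} = \left(2254 + 118\right) + 17 = 2372 + 17 = 2389$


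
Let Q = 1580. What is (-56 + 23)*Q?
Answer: -52140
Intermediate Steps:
(-56 + 23)*Q = (-56 + 23)*1580 = -33*1580 = -52140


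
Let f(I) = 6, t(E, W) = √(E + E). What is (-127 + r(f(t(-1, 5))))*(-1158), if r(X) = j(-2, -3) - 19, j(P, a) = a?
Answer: 172542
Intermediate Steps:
t(E, W) = √2*√E (t(E, W) = √(2*E) = √2*√E)
r(X) = -22 (r(X) = -3 - 19 = -22)
(-127 + r(f(t(-1, 5))))*(-1158) = (-127 - 22)*(-1158) = -149*(-1158) = 172542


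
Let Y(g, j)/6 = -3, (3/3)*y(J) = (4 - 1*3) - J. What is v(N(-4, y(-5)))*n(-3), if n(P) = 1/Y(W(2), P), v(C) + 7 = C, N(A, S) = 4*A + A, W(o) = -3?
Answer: 3/2 ≈ 1.5000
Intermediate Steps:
y(J) = 1 - J (y(J) = (4 - 1*3) - J = (4 - 3) - J = 1 - J)
N(A, S) = 5*A
v(C) = -7 + C
Y(g, j) = -18 (Y(g, j) = 6*(-3) = -18)
n(P) = -1/18 (n(P) = 1/(-18) = -1/18)
v(N(-4, y(-5)))*n(-3) = (-7 + 5*(-4))*(-1/18) = (-7 - 20)*(-1/18) = -27*(-1/18) = 3/2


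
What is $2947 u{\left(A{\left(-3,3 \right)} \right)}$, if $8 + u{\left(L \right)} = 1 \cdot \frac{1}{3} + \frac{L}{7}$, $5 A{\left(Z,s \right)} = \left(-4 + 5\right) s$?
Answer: $- \frac{335116}{15} \approx -22341.0$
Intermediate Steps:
$A{\left(Z,s \right)} = \frac{s}{5}$ ($A{\left(Z,s \right)} = \frac{\left(-4 + 5\right) s}{5} = \frac{1 s}{5} = \frac{s}{5}$)
$u{\left(L \right)} = - \frac{23}{3} + \frac{L}{7}$ ($u{\left(L \right)} = -8 + \left(1 \cdot \frac{1}{3} + \frac{L}{7}\right) = -8 + \left(1 \cdot \frac{1}{3} + L \frac{1}{7}\right) = -8 + \left(\frac{1}{3} + \frac{L}{7}\right) = - \frac{23}{3} + \frac{L}{7}$)
$2947 u{\left(A{\left(-3,3 \right)} \right)} = 2947 \left(- \frac{23}{3} + \frac{\frac{1}{5} \cdot 3}{7}\right) = 2947 \left(- \frac{23}{3} + \frac{1}{7} \cdot \frac{3}{5}\right) = 2947 \left(- \frac{23}{3} + \frac{3}{35}\right) = 2947 \left(- \frac{796}{105}\right) = - \frac{335116}{15}$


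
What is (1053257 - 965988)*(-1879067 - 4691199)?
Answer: -573380543554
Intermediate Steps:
(1053257 - 965988)*(-1879067 - 4691199) = 87269*(-6570266) = -573380543554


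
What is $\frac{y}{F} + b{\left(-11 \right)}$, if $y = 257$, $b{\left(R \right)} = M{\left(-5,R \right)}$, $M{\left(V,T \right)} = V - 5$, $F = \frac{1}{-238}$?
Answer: $-61176$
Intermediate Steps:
$F = - \frac{1}{238} \approx -0.0042017$
$M{\left(V,T \right)} = -5 + V$ ($M{\left(V,T \right)} = V - 5 = -5 + V$)
$b{\left(R \right)} = -10$ ($b{\left(R \right)} = -5 - 5 = -10$)
$\frac{y}{F} + b{\left(-11 \right)} = \frac{257}{- \frac{1}{238}} - 10 = 257 \left(-238\right) - 10 = -61166 - 10 = -61176$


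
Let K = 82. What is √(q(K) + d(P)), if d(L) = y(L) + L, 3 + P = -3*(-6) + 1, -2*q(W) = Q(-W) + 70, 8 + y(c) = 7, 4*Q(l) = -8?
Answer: I*√19 ≈ 4.3589*I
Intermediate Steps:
Q(l) = -2 (Q(l) = (¼)*(-8) = -2)
y(c) = -1 (y(c) = -8 + 7 = -1)
q(W) = -34 (q(W) = -(-2 + 70)/2 = -½*68 = -34)
P = 16 (P = -3 + (-3*(-6) + 1) = -3 + (18 + 1) = -3 + 19 = 16)
d(L) = -1 + L
√(q(K) + d(P)) = √(-34 + (-1 + 16)) = √(-34 + 15) = √(-19) = I*√19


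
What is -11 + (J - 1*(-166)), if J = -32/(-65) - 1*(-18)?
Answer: 11277/65 ≈ 173.49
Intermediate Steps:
J = 1202/65 (J = -32*(-1/65) + 18 = 32/65 + 18 = 1202/65 ≈ 18.492)
-11 + (J - 1*(-166)) = -11 + (1202/65 - 1*(-166)) = -11 + (1202/65 + 166) = -11 + 11992/65 = 11277/65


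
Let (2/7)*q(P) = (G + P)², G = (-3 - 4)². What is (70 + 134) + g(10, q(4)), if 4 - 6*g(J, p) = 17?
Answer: 1211/6 ≈ 201.83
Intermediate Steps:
G = 49 (G = (-7)² = 49)
q(P) = 7*(49 + P)²/2
g(J, p) = -13/6 (g(J, p) = ⅔ - ⅙*17 = ⅔ - 17/6 = -13/6)
(70 + 134) + g(10, q(4)) = (70 + 134) - 13/6 = 204 - 13/6 = 1211/6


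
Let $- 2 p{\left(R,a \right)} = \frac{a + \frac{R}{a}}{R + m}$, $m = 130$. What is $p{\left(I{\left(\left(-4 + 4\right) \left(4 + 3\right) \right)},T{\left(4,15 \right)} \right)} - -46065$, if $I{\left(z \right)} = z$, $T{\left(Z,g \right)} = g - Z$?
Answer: $\frac{11976889}{260} \approx 46065.0$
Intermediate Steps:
$p{\left(R,a \right)} = - \frac{a + \frac{R}{a}}{2 \left(130 + R\right)}$ ($p{\left(R,a \right)} = - \frac{\left(a + \frac{R}{a}\right) \frac{1}{R + 130}}{2} = - \frac{\left(a + \frac{R}{a}\right) \frac{1}{130 + R}}{2} = - \frac{\frac{1}{130 + R} \left(a + \frac{R}{a}\right)}{2} = - \frac{a + \frac{R}{a}}{2 \left(130 + R\right)}$)
$p{\left(I{\left(\left(-4 + 4\right) \left(4 + 3\right) \right)},T{\left(4,15 \right)} \right)} - -46065 = \frac{- \left(-4 + 4\right) \left(4 + 3\right) - \left(15 - 4\right)^{2}}{2 \left(15 - 4\right) \left(130 + \left(-4 + 4\right) \left(4 + 3\right)\right)} - -46065 = \frac{- 0 \cdot 7 - \left(15 - 4\right)^{2}}{2 \left(15 - 4\right) \left(130 + 0 \cdot 7\right)} + 46065 = \frac{\left(-1\right) 0 - 11^{2}}{2 \cdot 11 \left(130 + 0\right)} + 46065 = \frac{1}{2} \cdot \frac{1}{11} \cdot \frac{1}{130} \left(0 - 121\right) + 46065 = \frac{1}{2} \cdot \frac{1}{11} \cdot \frac{1}{130} \left(-121\right) + 46065 = - \frac{11}{260} + 46065 = \frac{11976889}{260}$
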